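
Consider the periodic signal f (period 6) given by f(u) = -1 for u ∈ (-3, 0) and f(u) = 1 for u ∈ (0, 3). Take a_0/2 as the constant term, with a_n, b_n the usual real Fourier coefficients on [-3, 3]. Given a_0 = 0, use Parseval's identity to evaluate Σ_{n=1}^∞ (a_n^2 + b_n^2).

2

Parseval: a_0^2/2 + Σ_{n≥1} (a_n^2+b_n^2) = 1/3 ∫_{-3}^{3} f(u)^2 du = 2.
Subtract a_0^2/2 = 0: Σ (a_n^2+b_n^2) = 2.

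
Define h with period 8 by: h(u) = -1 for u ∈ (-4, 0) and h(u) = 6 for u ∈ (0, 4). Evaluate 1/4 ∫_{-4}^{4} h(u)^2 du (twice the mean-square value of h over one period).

1/4 ∫_{-4}^{4} h(u)^2 du = 1/4 · (148) = 37.

37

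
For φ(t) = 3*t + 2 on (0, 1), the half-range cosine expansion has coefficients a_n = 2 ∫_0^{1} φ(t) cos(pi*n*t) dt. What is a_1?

-12/pi**2

a_1 = 2 ∫_0^{1} (3*t + 2) cos(pi*t) dt.
Integrating by parts (boundary term plus one more integral), an antiderivative of (3*t + 2) cos(pi*t) is 3*t*sin(pi*t)/pi + 2*sin(pi*t)/pi + 3*cos(pi*t)/pi**2; evaluating from 0 to 1: ∫_{0}^{1} (3*t + 2) cos(pi*t) dt = (-3/pi**2) - (3/pi**2) = -6/pi**2.
Hence a_1 = 2·(-6/pi**2) = -12/pi**2.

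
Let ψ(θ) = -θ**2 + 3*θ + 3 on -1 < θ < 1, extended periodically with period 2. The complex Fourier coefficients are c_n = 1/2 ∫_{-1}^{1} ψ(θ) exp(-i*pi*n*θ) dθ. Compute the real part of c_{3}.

2/(9*pi**2)

Since ψ is real-valued, Re(c_{3}) = 1/2 ∫_{-1}^{1} ψ(θ) cos(3*pi*θ) dθ = a_{3}/2.
Integrating by parts twice (tabular method), an antiderivative of (-θ**2 + 3*θ + 3) cos(3*pi*θ) is -θ**2*sin(3*pi*θ)/(3*pi) + θ*sin(3*pi*θ)/pi - 2*θ*cos(3*pi*θ)/(9*pi**2) + 2*sin(3*pi*θ)/(27*pi**3) + sin(3*pi*θ)/pi + cos(3*pi*θ)/(3*pi**2); evaluating from -1 to 1: ∫_{-1}^{1} (-θ**2 + 3*θ + 3) cos(3*pi*θ) dθ = (-1/(9*pi**2)) - (-5/(9*pi**2)) = 4/(9*pi**2).
Hence Re(c_{3}) = (1/2)·(4/(9*pi**2)) = 2/(9*pi**2).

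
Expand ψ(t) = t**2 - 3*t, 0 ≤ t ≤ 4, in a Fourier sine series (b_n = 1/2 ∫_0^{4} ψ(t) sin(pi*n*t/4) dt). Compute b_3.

8*(-16 + 9*pi**2)/(27*pi**3)

b_3 = 1/2 ∫_0^{4} (t**2 - 3*t) sin(3*pi*t/4) dt.
Integrating by parts twice (tabular method), an antiderivative of (t**2 - 3*t) sin(3*pi*t/4) is -4*t**2*cos(3*pi*t/4)/(3*pi) + 32*t*sin(3*pi*t/4)/(9*pi**2) + 4*t*cos(3*pi*t/4)/pi - 16*sin(3*pi*t/4)/(3*pi**2) + 128*cos(3*pi*t/4)/(27*pi**3); evaluating from 0 to 4: ∫_{0}^{4} (t**2 - 3*t) sin(3*pi*t/4) dt = (16*(-8 + 9*pi**2)/(27*pi**3)) - (128/(27*pi**3)) = 16*(-16 + 9*pi**2)/(27*pi**3).
Hence b_3 = (1/2)·(16*(-16 + 9*pi**2)/(27*pi**3)) = 8*(-16 + 9*pi**2)/(27*pi**3).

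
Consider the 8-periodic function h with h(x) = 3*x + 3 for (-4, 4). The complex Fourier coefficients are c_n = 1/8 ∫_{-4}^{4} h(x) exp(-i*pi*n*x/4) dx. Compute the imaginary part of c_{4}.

3/pi

Since h is real-valued, Im(c_{4}) = -1/8 ∫_{-4}^{4} h(x) sin(pi*x) dx = -b_{4}/2.
Integrating by parts (boundary term plus one more integral), an antiderivative of (3*x + 3) sin(pi*x) is -3*x*cos(pi*x)/pi + 3*sin(pi*x)/pi**2 - 3*cos(pi*x)/pi; evaluating from -4 to 4: ∫_{-4}^{4} (3*x + 3) sin(pi*x) dx = (-15/pi) - (9/pi) = -24/pi.
Hence Im(c_{4}) = (-1/8)·(-24/pi) = 3/pi.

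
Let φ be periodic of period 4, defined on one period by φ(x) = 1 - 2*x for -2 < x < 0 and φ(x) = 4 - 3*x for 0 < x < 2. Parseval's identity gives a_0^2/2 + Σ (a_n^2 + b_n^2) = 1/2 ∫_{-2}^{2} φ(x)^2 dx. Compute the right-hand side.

43/3

1/2 ∫_{-2}^{2} φ(x)^2 dx = 1/2 · (86/3) = 43/3.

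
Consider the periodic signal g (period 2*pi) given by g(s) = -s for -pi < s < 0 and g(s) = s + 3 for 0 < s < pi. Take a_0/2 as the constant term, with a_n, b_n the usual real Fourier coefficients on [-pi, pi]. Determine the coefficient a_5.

-4/(25*pi)

a_5 = 1/pi ∫_{-pi}^{pi} g(s) cos(5*s) ds.
Split the integral at the breakpoints.
Integrating by parts (boundary term plus one more integral), an antiderivative of (-s) cos(5*s) is -s*sin(5*s)/5 - cos(5*s)/25; evaluating from -pi to 0: ∫_{-pi}^{0} (-s) cos(5*s) ds = (-1/25) - (1/25) = -2/25.
Integrating by parts (boundary term plus one more integral), an antiderivative of (s + 3) cos(5*s) is s*sin(5*s)/5 + 3*sin(5*s)/5 + cos(5*s)/25; evaluating from 0 to pi: ∫_{0}^{pi} (s + 3) cos(5*s) ds = (-1/25) - (1/25) = -2/25.
Summing the pieces and multiplying by (1/pi) gives a_5 = -4/(25*pi).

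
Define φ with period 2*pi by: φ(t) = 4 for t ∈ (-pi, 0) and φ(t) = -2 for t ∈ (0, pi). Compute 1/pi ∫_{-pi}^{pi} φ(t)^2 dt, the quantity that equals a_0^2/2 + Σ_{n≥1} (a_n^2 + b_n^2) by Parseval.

1/pi ∫_{-pi}^{pi} φ(t)^2 dt = 1/pi · (20*pi) = 20.

20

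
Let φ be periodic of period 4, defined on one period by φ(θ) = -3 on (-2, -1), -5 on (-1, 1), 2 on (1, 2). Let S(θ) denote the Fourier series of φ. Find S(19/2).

θ = 19/2 differs from θ = 3/2 by 2 full period(s), and the series is 4-periodic.
φ is continuous at θ = 3/2 with value 2, so the series converges to 2 there.

2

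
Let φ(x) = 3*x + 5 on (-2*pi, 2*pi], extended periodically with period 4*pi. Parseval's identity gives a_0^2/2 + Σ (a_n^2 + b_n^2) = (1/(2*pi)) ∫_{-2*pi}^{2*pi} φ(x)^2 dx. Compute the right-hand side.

50 + 24*pi**2

(1/(2*pi)) ∫_{-2*pi}^{2*pi} φ(x)^2 dx = (1/(2*pi)) · (100*pi + 48*pi**3) = 50 + 24*pi**2.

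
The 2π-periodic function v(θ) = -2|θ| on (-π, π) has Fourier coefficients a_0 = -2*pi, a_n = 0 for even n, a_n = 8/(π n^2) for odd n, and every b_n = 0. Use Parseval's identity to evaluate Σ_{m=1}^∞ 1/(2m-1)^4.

Parseval: a_0^2/2 + Σ a_n^2 = (1/π) ∫_{-π}^{π} v(θ)^2 dθ = 8*pi**2/3.
Subtract a_0^2/2 = 2*pi**2: Σ a_n^2 = 2*pi**2/3.
Only odd n contribute, with a_n^2 = 64/(π^2 n^4), so Σ_{m≥1} 1/(2m-1)^4 = π^2·(2*pi**2/3)/64 = pi**4/96.

pi**4/96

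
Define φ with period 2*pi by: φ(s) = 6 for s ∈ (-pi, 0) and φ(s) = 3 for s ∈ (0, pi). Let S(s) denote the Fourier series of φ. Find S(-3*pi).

s = -3*pi differs from s = -pi by -1 full period(s), and the series is 2*pi-periodic.
At s = -pi the one-sided limits are φ(-pi^-) = 3 and φ(-pi^+) = 6.
By Dirichlet's theorem the series converges to their average, [(3) + (6)]/2 = 9/2.

9/2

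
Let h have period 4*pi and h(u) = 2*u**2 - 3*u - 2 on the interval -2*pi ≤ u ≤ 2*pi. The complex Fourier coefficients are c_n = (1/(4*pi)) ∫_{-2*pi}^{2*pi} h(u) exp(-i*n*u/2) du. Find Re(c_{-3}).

-16/9

Since h is real-valued, Re(c_{-3}) = (1/(4*pi)) ∫_{-2*pi}^{2*pi} h(u) cos(-3*u/2) du = a_{3}/2.
Integrating by parts twice (tabular method), an antiderivative of (2*u**2 - 3*u - 2) cos(-3*u/2) is 4*u**2*sin(3*u/2)/3 - 2*u*sin(3*u/2) + 16*u*cos(3*u/2)/9 - 68*sin(3*u/2)/27 - 4*cos(3*u/2)/3; evaluating from -2*pi to 2*pi: ∫_{-2*pi}^{2*pi} (2*u**2 - 3*u - 2) cos(-3*u/2) du = (4/3 - 32*pi/9) - (4/3 + 32*pi/9) = -64*pi/9.
Hence Re(c_{-3}) = (1/(4*pi))·(-64*pi/9) = -16/9.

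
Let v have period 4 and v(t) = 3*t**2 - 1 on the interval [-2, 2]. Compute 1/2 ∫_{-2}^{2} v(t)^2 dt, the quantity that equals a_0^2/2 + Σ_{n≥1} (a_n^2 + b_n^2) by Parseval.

218/5

1/2 ∫_{-2}^{2} v(t)^2 dt = 1/2 · (436/5) = 218/5.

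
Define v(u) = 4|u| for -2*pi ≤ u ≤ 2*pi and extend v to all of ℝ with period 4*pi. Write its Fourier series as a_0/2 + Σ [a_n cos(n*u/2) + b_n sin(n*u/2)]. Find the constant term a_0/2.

4*pi

a_0 = (1/(2*pi)) ∫_{-2*pi}^{2*pi} v(u) du = (1/(2*pi)) · (16*pi**2) = 8*pi.
So the constant term a_0/2 = 4*pi.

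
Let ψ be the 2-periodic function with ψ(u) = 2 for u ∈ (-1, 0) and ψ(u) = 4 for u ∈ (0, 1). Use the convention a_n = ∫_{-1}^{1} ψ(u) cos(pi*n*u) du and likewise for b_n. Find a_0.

a_0 = ∫_{-1}^{1} ψ(u) du = 6.

6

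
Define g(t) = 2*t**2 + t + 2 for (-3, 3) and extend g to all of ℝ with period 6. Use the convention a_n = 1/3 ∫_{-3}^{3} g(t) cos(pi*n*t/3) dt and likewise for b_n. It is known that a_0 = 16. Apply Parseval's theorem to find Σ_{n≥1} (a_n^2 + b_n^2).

318/5

Parseval: a_0^2/2 + Σ_{n≥1} (a_n^2+b_n^2) = 1/3 ∫_{-3}^{3} g(t)^2 dt = 958/5.
Subtract a_0^2/2 = 128: Σ (a_n^2+b_n^2) = 318/5.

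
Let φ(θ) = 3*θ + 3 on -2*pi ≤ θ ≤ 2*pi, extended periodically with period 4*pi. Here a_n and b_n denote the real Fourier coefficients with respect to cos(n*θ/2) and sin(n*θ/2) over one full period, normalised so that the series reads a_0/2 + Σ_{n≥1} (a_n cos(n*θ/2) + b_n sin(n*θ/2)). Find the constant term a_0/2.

a_0 = (1/(2*pi)) ∫_{-2*pi}^{2*pi} φ(θ) dθ = (1/(2*pi)) · (12*pi) = 6.
So the constant term a_0/2 = 3.

3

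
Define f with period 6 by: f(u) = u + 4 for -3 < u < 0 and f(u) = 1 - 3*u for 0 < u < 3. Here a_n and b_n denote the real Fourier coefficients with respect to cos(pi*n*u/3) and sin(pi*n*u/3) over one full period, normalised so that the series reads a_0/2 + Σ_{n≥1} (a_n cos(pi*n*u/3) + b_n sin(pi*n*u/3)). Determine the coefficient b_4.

3/(2*pi)

b_4 = 1/3 ∫_{-3}^{3} f(u) sin(4*pi*u/3) du.
Split the integral at the breakpoints.
Integrating by parts (boundary term plus one more integral), an antiderivative of (u + 4) sin(4*pi*u/3) is -3*u*cos(4*pi*u/3)/(4*pi) + 9*sin(4*pi*u/3)/(16*pi**2) - 3*cos(4*pi*u/3)/pi; evaluating from -3 to 0: ∫_{-3}^{0} (u + 4) sin(4*pi*u/3) du = (-3/pi) - (-3/(4*pi)) = -9/(4*pi).
Integrating by parts (boundary term plus one more integral), an antiderivative of (1 - 3*u) sin(4*pi*u/3) is 9*u*cos(4*pi*u/3)/(4*pi) - 27*sin(4*pi*u/3)/(16*pi**2) - 3*cos(4*pi*u/3)/(4*pi); evaluating from 0 to 3: ∫_{0}^{3} (1 - 3*u) sin(4*pi*u/3) du = (6/pi) - (-3/(4*pi)) = 27/(4*pi).
Summing the pieces and multiplying by (1/3) gives b_4 = 3/(2*pi).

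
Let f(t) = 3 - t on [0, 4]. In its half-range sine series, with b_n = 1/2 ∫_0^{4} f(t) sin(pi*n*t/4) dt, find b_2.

4/pi

b_2 = 1/2 ∫_0^{4} (3 - t) sin(pi*t/2) dt.
Integrating by parts (boundary term plus one more integral), an antiderivative of (3 - t) sin(pi*t/2) is 2*t*cos(pi*t/2)/pi - 4*sin(pi*t/2)/pi**2 - 6*cos(pi*t/2)/pi; evaluating from 0 to 4: ∫_{0}^{4} (3 - t) sin(pi*t/2) dt = (2/pi) - (-6/pi) = 8/pi.
Hence b_2 = (1/2)·(8/pi) = 4/pi.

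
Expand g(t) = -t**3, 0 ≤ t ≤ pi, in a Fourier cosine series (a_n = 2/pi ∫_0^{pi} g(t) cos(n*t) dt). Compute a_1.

-24/pi + 6*pi

a_1 = 2/pi ∫_0^{pi} (-t**3) cos(t) dt.
Integrating by parts three times (tabular method), an antiderivative of (-t**3) cos(t) is -t**3*sin(t) - 3*t**2*cos(t) + 6*t*sin(t) + 6*cos(t); evaluating from 0 to pi: ∫_{0}^{pi} (-t**3) cos(t) dt = (-6 + 3*pi**2) - (6) = -12 + 3*pi**2.
Hence a_1 = (2/pi)·(-12 + 3*pi**2) = -24/pi + 6*pi.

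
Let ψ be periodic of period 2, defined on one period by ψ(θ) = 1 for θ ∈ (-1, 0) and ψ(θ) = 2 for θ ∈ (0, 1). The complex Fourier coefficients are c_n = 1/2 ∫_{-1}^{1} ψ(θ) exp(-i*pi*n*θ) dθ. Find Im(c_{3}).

-1/(3*pi)

Since ψ is real-valued, Im(c_{3}) = -1/2 ∫_{-1}^{1} ψ(θ) sin(3*pi*θ) dθ = -b_{3}/2.
Split the integral at the breakpoints.
Directly, an antiderivative of (1) sin(3*pi*θ) is -cos(3*pi*θ)/(3*pi); evaluating from -1 to 0: ∫_{-1}^{0} (1) sin(3*pi*θ) dθ = (-1/(3*pi)) - (1/(3*pi)) = -2/(3*pi).
Directly, an antiderivative of (2) sin(3*pi*θ) is -2*cos(3*pi*θ)/(3*pi); evaluating from 0 to 1: ∫_{0}^{1} (2) sin(3*pi*θ) dθ = (2/(3*pi)) - (-2/(3*pi)) = 4/(3*pi).
So ∫_{-1}^{1} ψ(θ) sin(3*pi*θ) dθ = 2/(3*pi).
Hence Im(c_{3}) = (-1/2)·(2/(3*pi)) = -1/(3*pi).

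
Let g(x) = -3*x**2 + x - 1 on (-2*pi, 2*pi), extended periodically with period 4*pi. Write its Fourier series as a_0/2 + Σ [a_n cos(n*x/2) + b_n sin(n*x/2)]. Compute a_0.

a_0 = (1/(2*pi)) ∫_{-2*pi}^{2*pi} g(x) dx = (1/(2*pi)) · (-16*pi**3 - 4*pi) = -8*pi**2 - 2.

-8*pi**2 - 2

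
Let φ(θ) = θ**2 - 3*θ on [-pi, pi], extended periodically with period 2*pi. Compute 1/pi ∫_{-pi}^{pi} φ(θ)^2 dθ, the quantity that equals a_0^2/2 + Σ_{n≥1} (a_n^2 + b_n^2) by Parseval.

1/pi ∫_{-pi}^{pi} φ(θ)^2 dθ = 1/pi · (2*pi**3*(pi**2 + 15)/5) = 2*pi**2*(pi**2 + 15)/5.

2*pi**2*(pi**2 + 15)/5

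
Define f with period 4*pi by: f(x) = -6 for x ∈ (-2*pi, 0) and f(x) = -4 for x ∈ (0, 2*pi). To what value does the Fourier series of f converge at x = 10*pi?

x = 10*pi differs from x = 2*pi by 2 full period(s), and the series is 4*pi-periodic.
At x = 2*pi the one-sided limits are f(2*pi^-) = -4 and f(2*pi^+) = -6.
By Dirichlet's theorem the series converges to their average, [(-4) + (-6)]/2 = -5.

-5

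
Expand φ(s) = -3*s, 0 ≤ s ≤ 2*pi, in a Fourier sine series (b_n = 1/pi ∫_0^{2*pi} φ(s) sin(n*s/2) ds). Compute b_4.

3

b_4 = 1/pi ∫_0^{2*pi} (-3*s) sin(2*s) ds.
Integrating by parts (boundary term plus one more integral), an antiderivative of (-3*s) sin(2*s) is 3*s*cos(2*s)/2 - 3*sin(2*s)/4; evaluating from 0 to 2*pi: ∫_{0}^{2*pi} (-3*s) sin(2*s) ds = (3*pi) - (0) = 3*pi.
Hence b_4 = (1/pi)·(3*pi) = 3.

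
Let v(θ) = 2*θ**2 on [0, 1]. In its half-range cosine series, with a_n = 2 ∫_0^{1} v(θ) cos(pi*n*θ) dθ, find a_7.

-8/(49*pi**2)

a_7 = 2 ∫_0^{1} (2*θ**2) cos(7*pi*θ) dθ.
Integrating by parts twice (tabular method), an antiderivative of (2*θ**2) cos(7*pi*θ) is 2*θ**2*sin(7*pi*θ)/(7*pi) + 4*θ*cos(7*pi*θ)/(49*pi**2) - 4*sin(7*pi*θ)/(343*pi**3); evaluating from 0 to 1: ∫_{0}^{1} (2*θ**2) cos(7*pi*θ) dθ = (-4/(49*pi**2)) - (0) = -4/(49*pi**2).
Hence a_7 = 2·(-4/(49*pi**2)) = -8/(49*pi**2).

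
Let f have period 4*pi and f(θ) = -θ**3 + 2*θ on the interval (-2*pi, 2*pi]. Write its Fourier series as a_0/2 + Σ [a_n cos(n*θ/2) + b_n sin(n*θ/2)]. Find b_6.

b_6 = (1/(2*pi)) ∫_{-2*pi}^{2*pi} f(θ) sin(3*θ) dθ.
f is odd and sin(3*θ) is odd, so the integrand is even and b_6 = 1/pi ∫_0^{2*pi} f(θ) sin(3*θ) dθ.
Integrating by parts three times (tabular method), an antiderivative of (-θ**3 + 2*θ) sin(3*θ) is θ**3*cos(3*θ)/3 - θ**2*sin(3*θ)/3 - 8*θ*cos(3*θ)/9 + 8*sin(3*θ)/27; evaluating from 0 to 2*pi: ∫_{0}^{2*pi} (-θ**3 + 2*θ) sin(3*θ) dθ = (8*pi*(-2 + 3*pi**2)/9) - (0) = 8*pi*(-2 + 3*pi**2)/9.
Hence b_6 = (1/pi)·(8*pi*(-2 + 3*pi**2)/9) = -16/9 + 8*pi**2/3.

-16/9 + 8*pi**2/3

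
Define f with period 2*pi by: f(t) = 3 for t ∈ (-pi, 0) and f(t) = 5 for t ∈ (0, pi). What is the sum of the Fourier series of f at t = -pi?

4

At t = -pi the one-sided limits are f(-pi^-) = 5 and f(-pi^+) = 3.
By Dirichlet's theorem the series converges to their average, [(5) + (3)]/2 = 4.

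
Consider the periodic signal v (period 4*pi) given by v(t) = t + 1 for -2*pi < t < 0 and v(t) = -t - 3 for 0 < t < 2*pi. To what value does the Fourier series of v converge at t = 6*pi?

t = 6*pi differs from t = 2*pi by 1 full period(s), and the series is 4*pi-periodic.
At t = 2*pi the one-sided limits are v(2*pi^-) = -2*pi - 3 and v(2*pi^+) = 1 - 2*pi.
By Dirichlet's theorem the series converges to their average, [(-2*pi - 3) + (1 - 2*pi)]/2 = -2*pi - 1.

-2*pi - 1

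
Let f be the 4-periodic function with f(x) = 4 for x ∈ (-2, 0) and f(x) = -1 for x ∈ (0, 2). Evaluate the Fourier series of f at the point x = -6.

x = -6 differs from x = -2 by -1 full period(s), and the series is 4-periodic.
At x = -2 the one-sided limits are f(-2^-) = -1 and f(-2^+) = 4.
By Dirichlet's theorem the series converges to their average, [(-1) + (4)]/2 = 3/2.

3/2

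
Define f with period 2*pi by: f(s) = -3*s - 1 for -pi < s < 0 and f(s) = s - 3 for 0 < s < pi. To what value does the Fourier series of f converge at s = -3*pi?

s = -3*pi differs from s = pi by -2 full period(s), and the series is 2*pi-periodic.
At s = pi the one-sided limits are f(pi^-) = -3 + pi and f(pi^+) = -1 + 3*pi.
By Dirichlet's theorem the series converges to their average, [(-3 + pi) + (-1 + 3*pi)]/2 = -2 + 2*pi.

-2 + 2*pi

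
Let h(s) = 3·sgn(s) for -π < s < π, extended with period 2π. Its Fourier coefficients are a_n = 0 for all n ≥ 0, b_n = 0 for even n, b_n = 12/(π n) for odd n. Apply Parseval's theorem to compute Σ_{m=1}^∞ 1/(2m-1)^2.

Parseval: Σ b_n^2 = (1/π) ∫_{-π}^{π} h(s)^2 ds = 18.
Only odd n contribute, with b_n^2 = 144/(π^2 n^2), so Σ_{m≥1} 1/(2m-1)^2 = π^2·(18)/144 = pi**2/8.

pi**2/8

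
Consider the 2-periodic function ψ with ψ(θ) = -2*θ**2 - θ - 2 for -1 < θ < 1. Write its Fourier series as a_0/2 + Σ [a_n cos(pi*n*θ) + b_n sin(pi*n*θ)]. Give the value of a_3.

a_3 = ∫_{-1}^{1} ψ(θ) cos(3*pi*θ) dθ.
Integrating by parts twice (tabular method), an antiderivative of (-2*θ**2 - θ - 2) cos(3*pi*θ) is -2*θ**2*sin(3*pi*θ)/(3*pi) - θ*sin(3*pi*θ)/(3*pi) - 4*θ*cos(3*pi*θ)/(9*pi**2) - 2*sin(3*pi*θ)/(3*pi) + 4*sin(3*pi*θ)/(27*pi**3) - cos(3*pi*θ)/(9*pi**2); evaluating from -1 to 1: ∫_{-1}^{1} (-2*θ**2 - θ - 2) cos(3*pi*θ) dθ = (5/(9*pi**2)) - (-1/(3*pi**2)) = 8/(9*pi**2).
Hence a_3 = 8/(9*pi**2).

8/(9*pi**2)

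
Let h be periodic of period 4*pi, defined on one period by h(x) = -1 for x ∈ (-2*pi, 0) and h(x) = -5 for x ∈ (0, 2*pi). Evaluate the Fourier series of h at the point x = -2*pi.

-3

x = -2*pi differs from x = 2*pi by -1 full period(s), and the series is 4*pi-periodic.
At x = 2*pi the one-sided limits are h(2*pi^-) = -5 and h(2*pi^+) = -1.
By Dirichlet's theorem the series converges to their average, [(-5) + (-1)]/2 = -3.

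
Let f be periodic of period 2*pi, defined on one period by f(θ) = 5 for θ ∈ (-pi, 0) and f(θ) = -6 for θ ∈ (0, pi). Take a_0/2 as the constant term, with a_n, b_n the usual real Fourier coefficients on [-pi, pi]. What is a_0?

-1

a_0 = 1/pi ∫_{-pi}^{pi} f(θ) dθ = 1/pi · (-pi) = -1.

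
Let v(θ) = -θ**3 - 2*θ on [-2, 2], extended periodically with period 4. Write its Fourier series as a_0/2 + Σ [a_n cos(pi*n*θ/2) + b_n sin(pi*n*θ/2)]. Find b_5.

24*(4 - 25*pi**2)/(125*pi**3)

b_5 = 1/2 ∫_{-2}^{2} v(θ) sin(5*pi*θ/2) dθ.
v is odd and sin(5*pi*θ/2) is odd, so the integrand is even and b_5 = ∫_0^{2} v(θ) sin(5*pi*θ/2) dθ.
Integrating by parts three times (tabular method), an antiderivative of (-θ**3 - 2*θ) sin(5*pi*θ/2) is 2*θ**3*cos(5*pi*θ/2)/(5*pi) - 12*θ**2*sin(5*pi*θ/2)/(25*pi**2) - 48*θ*cos(5*pi*θ/2)/(125*pi**3) + 4*θ*cos(5*pi*θ/2)/(5*pi) - 8*sin(5*pi*θ/2)/(25*pi**2) + 96*sin(5*pi*θ/2)/(625*pi**4); evaluating from 0 to 2: ∫_{0}^{2} (-θ**3 - 2*θ) sin(5*pi*θ/2) dθ = (24*(4 - 25*pi**2)/(125*pi**3)) - (0) = 24*(4 - 25*pi**2)/(125*pi**3).
Hence b_5 = 24*(4 - 25*pi**2)/(125*pi**3).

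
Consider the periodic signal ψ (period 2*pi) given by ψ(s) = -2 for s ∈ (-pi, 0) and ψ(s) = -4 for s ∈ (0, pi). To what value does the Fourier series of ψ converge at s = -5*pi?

-3

s = -5*pi differs from s = -pi by -2 full period(s), and the series is 2*pi-periodic.
At s = -pi the one-sided limits are ψ(-pi^-) = -4 and ψ(-pi^+) = -2.
By Dirichlet's theorem the series converges to their average, [(-4) + (-2)]/2 = -3.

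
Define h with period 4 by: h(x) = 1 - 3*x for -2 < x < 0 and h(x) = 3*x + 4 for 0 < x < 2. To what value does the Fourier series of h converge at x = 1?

7

h is continuous at x = 1 with value 7, so the series converges to 7 there.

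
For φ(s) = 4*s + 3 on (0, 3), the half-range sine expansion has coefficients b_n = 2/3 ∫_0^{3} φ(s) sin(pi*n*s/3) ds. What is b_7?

b_7 = 2/3 ∫_0^{3} (4*s + 3) sin(7*pi*s/3) ds.
Integrating by parts (boundary term plus one more integral), an antiderivative of (4*s + 3) sin(7*pi*s/3) is -12*s*cos(7*pi*s/3)/(7*pi) + 36*sin(7*pi*s/3)/(49*pi**2) - 9*cos(7*pi*s/3)/(7*pi); evaluating from 0 to 3: ∫_{0}^{3} (4*s + 3) sin(7*pi*s/3) ds = (45/(7*pi)) - (-9/(7*pi)) = 54/(7*pi).
Hence b_7 = (2/3)·(54/(7*pi)) = 36/(7*pi).

36/(7*pi)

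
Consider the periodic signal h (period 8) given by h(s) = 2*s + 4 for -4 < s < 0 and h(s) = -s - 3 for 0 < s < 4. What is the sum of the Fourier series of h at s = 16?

s = 16 differs from s = 0 by 2 full period(s), and the series is 8-periodic.
At s = 0 the one-sided limits are h(0^-) = 4 and h(0^+) = -3.
By Dirichlet's theorem the series converges to their average, [(4) + (-3)]/2 = 1/2.

1/2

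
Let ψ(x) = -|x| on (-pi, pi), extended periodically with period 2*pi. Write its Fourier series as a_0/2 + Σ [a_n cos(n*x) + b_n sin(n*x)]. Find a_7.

a_7 = 1/pi ∫_{-pi}^{pi} ψ(x) cos(7*x) dx.
ψ is even and cos(7*x) is even, so the integrand is even and a_7 = 2/pi ∫_0^{pi} ψ(x) cos(7*x) dx.
Integrating by parts (boundary term plus one more integral), an antiderivative of (-x) cos(7*x) is -x*sin(7*x)/7 - cos(7*x)/49; evaluating from 0 to pi: ∫_{0}^{pi} (-x) cos(7*x) dx = (1/49) - (-1/49) = 2/49.
Hence a_7 = (2/pi)·(2/49) = 4/(49*pi).

4/(49*pi)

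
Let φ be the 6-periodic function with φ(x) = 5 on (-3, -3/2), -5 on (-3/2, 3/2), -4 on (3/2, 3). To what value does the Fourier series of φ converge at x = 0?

-5

φ is continuous at x = 0 with value -5, so the series converges to -5 there.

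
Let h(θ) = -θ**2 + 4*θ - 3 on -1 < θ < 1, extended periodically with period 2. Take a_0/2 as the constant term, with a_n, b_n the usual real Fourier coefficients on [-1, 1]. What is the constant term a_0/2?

a_0 = ∫_{-1}^{1} h(θ) dθ = -20/3.
So the constant term a_0/2 = -10/3.

-10/3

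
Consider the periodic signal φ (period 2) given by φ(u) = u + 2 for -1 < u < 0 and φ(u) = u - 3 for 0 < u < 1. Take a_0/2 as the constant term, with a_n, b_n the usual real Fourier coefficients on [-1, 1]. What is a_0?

-1

a_0 = ∫_{-1}^{1} φ(u) du = -1.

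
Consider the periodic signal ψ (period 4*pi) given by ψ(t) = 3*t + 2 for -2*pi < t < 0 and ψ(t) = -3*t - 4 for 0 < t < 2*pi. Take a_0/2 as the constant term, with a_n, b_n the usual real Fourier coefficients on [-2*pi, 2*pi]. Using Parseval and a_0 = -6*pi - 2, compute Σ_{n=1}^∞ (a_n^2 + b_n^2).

18 + 6*pi**2

Parseval: a_0^2/2 + Σ_{n≥1} (a_n^2+b_n^2) = (1/(2*pi)) ∫_{-2*pi}^{2*pi} ψ(t)^2 dt = 20 + 12*pi + 24*pi**2.
Subtract a_0^2/2 = 2*(1 + 3*pi)**2: Σ (a_n^2+b_n^2) = 18 + 6*pi**2.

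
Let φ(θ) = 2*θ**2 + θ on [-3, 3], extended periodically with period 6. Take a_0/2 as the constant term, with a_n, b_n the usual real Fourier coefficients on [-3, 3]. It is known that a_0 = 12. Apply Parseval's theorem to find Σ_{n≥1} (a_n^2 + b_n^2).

Parseval: a_0^2/2 + Σ_{n≥1} (a_n^2+b_n^2) = 1/3 ∫_{-3}^{3} φ(θ)^2 dθ = 678/5.
Subtract a_0^2/2 = 72: Σ (a_n^2+b_n^2) = 318/5.

318/5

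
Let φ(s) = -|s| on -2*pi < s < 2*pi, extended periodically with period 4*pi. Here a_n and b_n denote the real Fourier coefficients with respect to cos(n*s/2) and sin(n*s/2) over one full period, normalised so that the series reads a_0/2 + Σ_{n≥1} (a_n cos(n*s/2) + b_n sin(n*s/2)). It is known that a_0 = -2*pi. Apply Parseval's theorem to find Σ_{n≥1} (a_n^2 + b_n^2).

2*pi**2/3

Parseval: a_0^2/2 + Σ_{n≥1} (a_n^2+b_n^2) = (1/(2*pi)) ∫_{-2*pi}^{2*pi} φ(s)^2 ds = 8*pi**2/3.
Subtract a_0^2/2 = 2*pi**2: Σ (a_n^2+b_n^2) = 2*pi**2/3.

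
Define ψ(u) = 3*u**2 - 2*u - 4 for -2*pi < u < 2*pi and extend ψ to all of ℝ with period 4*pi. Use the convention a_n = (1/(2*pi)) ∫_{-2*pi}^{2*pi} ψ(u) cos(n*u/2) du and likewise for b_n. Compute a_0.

-8 + 8*pi**2

a_0 = (1/(2*pi)) ∫_{-2*pi}^{2*pi} ψ(u) du = (1/(2*pi)) · (16*pi*(-1 + pi**2)) = -8 + 8*pi**2.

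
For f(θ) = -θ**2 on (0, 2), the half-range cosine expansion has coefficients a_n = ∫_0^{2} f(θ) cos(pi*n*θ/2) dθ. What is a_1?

16/pi**2

a_1 = ∫_0^{2} (-θ**2) cos(pi*θ/2) dθ.
Integrating by parts twice (tabular method), an antiderivative of (-θ**2) cos(pi*θ/2) is -2*θ**2*sin(pi*θ/2)/pi - 8*θ*cos(pi*θ/2)/pi**2 + 16*sin(pi*θ/2)/pi**3; evaluating from 0 to 2: ∫_{0}^{2} (-θ**2) cos(pi*θ/2) dθ = (16/pi**2) - (0) = 16/pi**2.
Hence a_1 = 16/pi**2.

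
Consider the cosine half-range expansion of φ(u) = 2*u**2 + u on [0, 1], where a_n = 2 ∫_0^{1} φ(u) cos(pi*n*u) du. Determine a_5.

a_5 = 2 ∫_0^{1} (2*u**2 + u) cos(5*pi*u) du.
Integrating by parts twice (tabular method), an antiderivative of (2*u**2 + u) cos(5*pi*u) is 2*u**2*sin(5*pi*u)/(5*pi) + u*sin(5*pi*u)/(5*pi) + 4*u*cos(5*pi*u)/(25*pi**2) - 4*sin(5*pi*u)/(125*pi**3) + cos(5*pi*u)/(25*pi**2); evaluating from 0 to 1: ∫_{0}^{1} (2*u**2 + u) cos(5*pi*u) du = (-1/(5*pi**2)) - (1/(25*pi**2)) = -6/(25*pi**2).
Hence a_5 = 2·(-6/(25*pi**2)) = -12/(25*pi**2).

-12/(25*pi**2)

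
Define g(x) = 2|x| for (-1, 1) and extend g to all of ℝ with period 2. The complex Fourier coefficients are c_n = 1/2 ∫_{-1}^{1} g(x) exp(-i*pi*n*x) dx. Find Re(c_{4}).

0

Since g is real-valued, Re(c_{4}) = 1/2 ∫_{-1}^{1} g(x) cos(4*pi*x) dx = a_{4}/2.
g is even and cos(4*pi*x) is even, so the integrand is even: ∫_{-1}^{1} g(x) cos(4*pi*x) dx = 2∫_0^{1} g(x) cos(4*pi*x) dx.
Integrating by parts (boundary term plus one more integral), an antiderivative of (2*x) cos(4*pi*x) is x*sin(4*pi*x)/(2*pi) + cos(4*pi*x)/(8*pi**2); evaluating from 0 to 1: ∫_{0}^{1} (2*x) cos(4*pi*x) dx = (1/(8*pi**2)) - (1/(8*pi**2)) = 0.
So ∫_{-1}^{1} g(x) cos(4*pi*x) dx = 0.
Hence Re(c_{4}) = (1/2)·(0) = 0.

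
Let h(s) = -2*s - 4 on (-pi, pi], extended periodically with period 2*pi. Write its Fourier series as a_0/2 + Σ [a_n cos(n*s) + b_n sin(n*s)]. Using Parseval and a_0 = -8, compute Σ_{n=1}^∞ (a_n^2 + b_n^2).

8*pi**2/3

Parseval: a_0^2/2 + Σ_{n≥1} (a_n^2+b_n^2) = 1/pi ∫_{-pi}^{pi} h(s)^2 ds = 8*pi**2/3 + 32.
Subtract a_0^2/2 = 32: Σ (a_n^2+b_n^2) = 8*pi**2/3.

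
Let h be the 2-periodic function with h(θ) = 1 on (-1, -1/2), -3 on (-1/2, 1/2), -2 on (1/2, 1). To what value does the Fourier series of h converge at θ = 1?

-1/2

At θ = 1 the one-sided limits are h(1^-) = -2 and h(1^+) = 1.
By Dirichlet's theorem the series converges to their average, [(-2) + (1)]/2 = -1/2.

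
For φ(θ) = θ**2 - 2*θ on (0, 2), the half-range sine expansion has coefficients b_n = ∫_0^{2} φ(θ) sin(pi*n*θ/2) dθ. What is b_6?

0

b_6 = ∫_0^{2} (θ**2 - 2*θ) sin(3*pi*θ) dθ.
Integrating by parts twice (tabular method), an antiderivative of (θ**2 - 2*θ) sin(3*pi*θ) is -θ**2*cos(3*pi*θ)/(3*pi) + 2*θ*sin(3*pi*θ)/(9*pi**2) + 2*θ*cos(3*pi*θ)/(3*pi) - 2*sin(3*pi*θ)/(9*pi**2) + 2*cos(3*pi*θ)/(27*pi**3); evaluating from 0 to 2: ∫_{0}^{2} (θ**2 - 2*θ) sin(3*pi*θ) dθ = (2/(27*pi**3)) - (2/(27*pi**3)) = 0.
Hence b_6 = 0.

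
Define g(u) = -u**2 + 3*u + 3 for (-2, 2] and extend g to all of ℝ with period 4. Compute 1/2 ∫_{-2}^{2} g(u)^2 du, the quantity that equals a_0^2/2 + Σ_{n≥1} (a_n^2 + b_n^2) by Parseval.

162/5

1/2 ∫_{-2}^{2} g(u)^2 du = 1/2 · (324/5) = 162/5.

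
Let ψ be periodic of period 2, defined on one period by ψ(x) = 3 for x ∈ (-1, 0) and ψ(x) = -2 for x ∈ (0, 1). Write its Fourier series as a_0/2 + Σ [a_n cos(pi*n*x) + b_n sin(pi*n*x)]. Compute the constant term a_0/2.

1/2

a_0 = ∫_{-1}^{1} ψ(x) dx = 1.
So the constant term a_0/2 = 1/2.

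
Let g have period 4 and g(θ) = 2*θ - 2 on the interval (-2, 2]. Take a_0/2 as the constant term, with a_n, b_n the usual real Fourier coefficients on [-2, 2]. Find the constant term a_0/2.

-2

a_0 = 1/2 ∫_{-2}^{2} g(θ) dθ = 1/2 · (-8) = -4.
So the constant term a_0/2 = -2.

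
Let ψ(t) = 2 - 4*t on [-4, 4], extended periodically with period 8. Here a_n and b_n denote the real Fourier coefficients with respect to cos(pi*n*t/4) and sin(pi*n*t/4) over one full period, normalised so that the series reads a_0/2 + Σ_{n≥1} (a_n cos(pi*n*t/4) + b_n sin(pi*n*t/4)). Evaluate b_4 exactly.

8/pi

b_4 = 1/4 ∫_{-4}^{4} ψ(t) sin(pi*t) dt.
Integrating by parts (boundary term plus one more integral), an antiderivative of (2 - 4*t) sin(pi*t) is 4*t*cos(pi*t)/pi - 4*sin(pi*t)/pi**2 - 2*cos(pi*t)/pi; evaluating from -4 to 4: ∫_{-4}^{4} (2 - 4*t) sin(pi*t) dt = (14/pi) - (-18/pi) = 32/pi.
Hence b_4 = (1/4)·(32/pi) = 8/pi.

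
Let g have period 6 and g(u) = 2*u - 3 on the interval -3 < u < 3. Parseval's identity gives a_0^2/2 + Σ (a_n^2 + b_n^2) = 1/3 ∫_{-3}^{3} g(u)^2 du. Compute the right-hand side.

42

1/3 ∫_{-3}^{3} g(u)^2 du = 1/3 · (126) = 42.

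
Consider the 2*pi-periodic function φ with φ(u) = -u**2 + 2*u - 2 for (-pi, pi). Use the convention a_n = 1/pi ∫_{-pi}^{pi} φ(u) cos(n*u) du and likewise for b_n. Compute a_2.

a_2 = 1/pi ∫_{-pi}^{pi} φ(u) cos(2*u) du.
Integrating by parts twice (tabular method), an antiderivative of (-u**2 + 2*u - 2) cos(2*u) is -u**2*sin(2*u)/2 + u*sin(2*u) - u*cos(2*u)/2 - 3*sin(2*u)/4 + cos(2*u)/2; evaluating from -pi to pi: ∫_{-pi}^{pi} (-u**2 + 2*u - 2) cos(2*u) du = (1/2 - pi/2) - (1/2 + pi/2) = -pi.
Hence a_2 = (1/pi)·(-pi) = -1.

-1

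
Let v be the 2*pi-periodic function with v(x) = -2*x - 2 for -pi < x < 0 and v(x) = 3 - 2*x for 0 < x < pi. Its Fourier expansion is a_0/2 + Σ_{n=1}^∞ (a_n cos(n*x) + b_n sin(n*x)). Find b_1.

-4 + 10/pi

b_1 = 1/pi ∫_{-pi}^{pi} v(x) sin(x) dx.
Split the integral at the breakpoints.
Integrating by parts (boundary term plus one more integral), an antiderivative of (-2*x - 2) sin(x) is 2*x*cos(x) - 2*sin(x) + 2*cos(x); evaluating from -pi to 0: ∫_{-pi}^{0} (-2*x - 2) sin(x) dx = (2) - (-2 + 2*pi) = 4 - 2*pi.
Integrating by parts (boundary term plus one more integral), an antiderivative of (3 - 2*x) sin(x) is 2*x*cos(x) - 2*sin(x) - 3*cos(x); evaluating from 0 to pi: ∫_{0}^{pi} (3 - 2*x) sin(x) dx = (3 - 2*pi) - (-3) = 6 - 2*pi.
Summing the pieces and multiplying by (1/pi) gives b_1 = -4 + 10/pi.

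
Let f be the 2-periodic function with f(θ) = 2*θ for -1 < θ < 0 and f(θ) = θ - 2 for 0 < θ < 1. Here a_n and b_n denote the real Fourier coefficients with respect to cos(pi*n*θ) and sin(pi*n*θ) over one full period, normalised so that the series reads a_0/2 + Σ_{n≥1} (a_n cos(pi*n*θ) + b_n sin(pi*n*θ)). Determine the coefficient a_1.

2/pi**2

a_1 = ∫_{-1}^{1} f(θ) cos(pi*θ) dθ.
Split the integral at the breakpoints.
Integrating by parts (boundary term plus one more integral), an antiderivative of (2*θ) cos(pi*θ) is 2*θ*sin(pi*θ)/pi + 2*cos(pi*θ)/pi**2; evaluating from -1 to 0: ∫_{-1}^{0} (2*θ) cos(pi*θ) dθ = (2/pi**2) - (-2/pi**2) = 4/pi**2.
Integrating by parts (boundary term plus one more integral), an antiderivative of (θ - 2) cos(pi*θ) is θ*sin(pi*θ)/pi - 2*sin(pi*θ)/pi + cos(pi*θ)/pi**2; evaluating from 0 to 1: ∫_{0}^{1} (θ - 2) cos(pi*θ) dθ = (-1/pi**2) - (pi**(-2)) = -2/pi**2.
Summing the pieces gives a_1 = 2/pi**2.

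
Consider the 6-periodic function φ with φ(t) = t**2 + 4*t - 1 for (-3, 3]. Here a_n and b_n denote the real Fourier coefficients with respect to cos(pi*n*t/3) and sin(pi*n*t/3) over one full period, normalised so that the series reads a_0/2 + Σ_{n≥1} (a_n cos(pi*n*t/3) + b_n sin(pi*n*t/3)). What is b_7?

b_7 = 1/3 ∫_{-3}^{3} φ(t) sin(7*pi*t/3) dt.
Integrating by parts twice (tabular method), an antiderivative of (t**2 + 4*t - 1) sin(7*pi*t/3) is -3*t**2*cos(7*pi*t/3)/(7*pi) + 18*t*sin(7*pi*t/3)/(49*pi**2) - 12*t*cos(7*pi*t/3)/(7*pi) + 36*sin(7*pi*t/3)/(49*pi**2) + 54*cos(7*pi*t/3)/(343*pi**3) + 3*cos(7*pi*t/3)/(7*pi); evaluating from -3 to 3: ∫_{-3}^{3} (t**2 + 4*t - 1) sin(7*pi*t/3) dt = (6*(-9 + 490*pi**2)/(343*pi**3)) - (6*(-98*pi**2 - 9)/(343*pi**3)) = 72/(7*pi).
Hence b_7 = (1/3)·(72/(7*pi)) = 24/(7*pi).

24/(7*pi)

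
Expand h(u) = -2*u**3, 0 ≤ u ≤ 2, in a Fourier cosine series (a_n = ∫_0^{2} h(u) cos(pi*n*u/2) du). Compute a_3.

32*(-4 + 9*pi**2)/(27*pi**4)

a_3 = ∫_0^{2} (-2*u**3) cos(3*pi*u/2) du.
Integrating by parts three times (tabular method), an antiderivative of (-2*u**3) cos(3*pi*u/2) is -4*u**3*sin(3*pi*u/2)/(3*pi) - 8*u**2*cos(3*pi*u/2)/(3*pi**2) + 32*u*sin(3*pi*u/2)/(9*pi**3) + 64*cos(3*pi*u/2)/(27*pi**4); evaluating from 0 to 2: ∫_{0}^{2} (-2*u**3) cos(3*pi*u/2) du = (32*(-2 + 9*pi**2)/(27*pi**4)) - (64/(27*pi**4)) = 32*(-4 + 9*pi**2)/(27*pi**4).
Hence a_3 = 32*(-4 + 9*pi**2)/(27*pi**4).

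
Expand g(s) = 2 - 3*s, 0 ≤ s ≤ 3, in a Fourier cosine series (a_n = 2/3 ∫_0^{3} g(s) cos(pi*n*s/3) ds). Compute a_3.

a_3 = 2/3 ∫_0^{3} (2 - 3*s) cos(pi*s) ds.
Integrating by parts (boundary term plus one more integral), an antiderivative of (2 - 3*s) cos(pi*s) is -3*s*sin(pi*s)/pi + 2*sin(pi*s)/pi - 3*cos(pi*s)/pi**2; evaluating from 0 to 3: ∫_{0}^{3} (2 - 3*s) cos(pi*s) ds = (3/pi**2) - (-3/pi**2) = 6/pi**2.
Hence a_3 = (2/3)·(6/pi**2) = 4/pi**2.

4/pi**2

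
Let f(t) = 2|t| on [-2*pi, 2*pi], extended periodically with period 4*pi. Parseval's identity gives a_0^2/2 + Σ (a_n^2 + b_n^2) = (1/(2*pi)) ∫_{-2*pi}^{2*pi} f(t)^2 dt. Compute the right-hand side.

32*pi**2/3

(1/(2*pi)) ∫_{-2*pi}^{2*pi} f(t)^2 dt = (1/(2*pi)) · (64*pi**3/3) = 32*pi**2/3.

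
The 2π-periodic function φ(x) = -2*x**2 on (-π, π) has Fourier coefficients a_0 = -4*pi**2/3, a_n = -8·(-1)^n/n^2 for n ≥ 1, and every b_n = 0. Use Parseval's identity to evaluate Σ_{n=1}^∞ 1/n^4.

pi**4/90

Parseval: a_0^2/2 + Σ a_n^2 = (1/π) ∫_{-π}^{π} φ(x)^2 dx = 8*pi**4/5.
Subtract a_0^2/2 = 8*pi**4/9: Σ a_n^2 = 32*pi**4/45.
Since a_n^2 = 64/n^4, Σ 1/n^4 = pi**4/90.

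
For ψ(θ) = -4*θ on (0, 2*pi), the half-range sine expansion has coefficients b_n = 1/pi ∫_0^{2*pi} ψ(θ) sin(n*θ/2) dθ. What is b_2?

8

b_2 = 1/pi ∫_0^{2*pi} (-4*θ) sin(θ) dθ.
Integrating by parts (boundary term plus one more integral), an antiderivative of (-4*θ) sin(θ) is 4*θ*cos(θ) - 4*sin(θ); evaluating from 0 to 2*pi: ∫_{0}^{2*pi} (-4*θ) sin(θ) dθ = (8*pi) - (0) = 8*pi.
Hence b_2 = (1/pi)·(8*pi) = 8.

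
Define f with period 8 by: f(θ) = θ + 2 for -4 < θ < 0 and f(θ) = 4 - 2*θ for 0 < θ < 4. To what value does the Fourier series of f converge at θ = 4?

-3

At θ = 4 the one-sided limits are f(4^-) = -4 and f(4^+) = -2.
By Dirichlet's theorem the series converges to their average, [(-4) + (-2)]/2 = -3.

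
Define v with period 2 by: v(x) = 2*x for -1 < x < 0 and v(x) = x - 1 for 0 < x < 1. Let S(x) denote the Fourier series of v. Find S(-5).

-1

x = -5 differs from x = -1 by -2 full period(s), and the series is 2-periodic.
At x = -1 the one-sided limits are v(-1^-) = 0 and v(-1^+) = -2.
By Dirichlet's theorem the series converges to their average, [(0) + (-2)]/2 = -1.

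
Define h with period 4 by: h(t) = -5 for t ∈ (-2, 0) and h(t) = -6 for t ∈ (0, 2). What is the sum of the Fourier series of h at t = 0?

-11/2

At t = 0 the one-sided limits are h(0^-) = -5 and h(0^+) = -6.
By Dirichlet's theorem the series converges to their average, [(-5) + (-6)]/2 = -11/2.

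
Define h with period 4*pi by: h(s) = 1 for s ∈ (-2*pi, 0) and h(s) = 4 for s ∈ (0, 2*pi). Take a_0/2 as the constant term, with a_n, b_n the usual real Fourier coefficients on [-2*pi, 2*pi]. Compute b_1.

6/pi

b_1 = (1/(2*pi)) ∫_{-2*pi}^{2*pi} h(s) sin(s/2) ds.
Split the integral at the breakpoints.
Directly, an antiderivative of (1) sin(s/2) is -2*cos(s/2); evaluating from -2*pi to 0: ∫_{-2*pi}^{0} (1) sin(s/2) ds = (-2) - (2) = -4.
Directly, an antiderivative of (4) sin(s/2) is -8*cos(s/2); evaluating from 0 to 2*pi: ∫_{0}^{2*pi} (4) sin(s/2) ds = (8) - (-8) = 16.
Summing the pieces and multiplying by (1/(2*pi)) gives b_1 = 6/pi.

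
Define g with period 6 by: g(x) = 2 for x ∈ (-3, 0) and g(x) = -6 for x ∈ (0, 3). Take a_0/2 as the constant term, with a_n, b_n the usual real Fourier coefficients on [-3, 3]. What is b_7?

b_7 = 1/3 ∫_{-3}^{3} g(x) sin(7*pi*x/3) dx.
Split the integral at the breakpoints.
Directly, an antiderivative of (2) sin(7*pi*x/3) is -6*cos(7*pi*x/3)/(7*pi); evaluating from -3 to 0: ∫_{-3}^{0} (2) sin(7*pi*x/3) dx = (-6/(7*pi)) - (6/(7*pi)) = -12/(7*pi).
Directly, an antiderivative of (-6) sin(7*pi*x/3) is 18*cos(7*pi*x/3)/(7*pi); evaluating from 0 to 3: ∫_{0}^{3} (-6) sin(7*pi*x/3) dx = (-18/(7*pi)) - (18/(7*pi)) = -36/(7*pi).
Summing the pieces and multiplying by (1/3) gives b_7 = -16/(7*pi).

-16/(7*pi)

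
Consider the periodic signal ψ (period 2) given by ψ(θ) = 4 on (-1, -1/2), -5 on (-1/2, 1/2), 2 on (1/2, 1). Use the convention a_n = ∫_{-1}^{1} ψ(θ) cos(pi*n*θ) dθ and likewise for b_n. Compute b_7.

b_7 = ∫_{-1}^{1} ψ(θ) sin(7*pi*θ) dθ.
Split the integral at the breakpoints.
Directly, an antiderivative of (4) sin(7*pi*θ) is -4*cos(7*pi*θ)/(7*pi); evaluating from -1 to -1/2: ∫_{-1}^{-1/2} (4) sin(7*pi*θ) dθ = (0) - (4/(7*pi)) = -4/(7*pi).
Directly, an antiderivative of (-5) sin(7*pi*θ) is 5*cos(7*pi*θ)/(7*pi); evaluating from -1/2 to 1/2: ∫_{-1/2}^{1/2} (-5) sin(7*pi*θ) dθ = (0) - (0) = 0.
Directly, an antiderivative of (2) sin(7*pi*θ) is -2*cos(7*pi*θ)/(7*pi); evaluating from 1/2 to 1: ∫_{1/2}^{1} (2) sin(7*pi*θ) dθ = (2/(7*pi)) - (0) = 2/(7*pi).
Summing the pieces gives b_7 = -2/(7*pi).

-2/(7*pi)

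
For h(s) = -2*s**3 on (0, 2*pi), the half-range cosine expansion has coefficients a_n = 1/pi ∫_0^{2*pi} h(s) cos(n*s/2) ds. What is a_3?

a_3 = 1/pi ∫_0^{2*pi} (-2*s**3) cos(3*s/2) ds.
Integrating by parts three times (tabular method), an antiderivative of (-2*s**3) cos(3*s/2) is -4*s**3*sin(3*s/2)/3 - 8*s**2*cos(3*s/2)/3 + 32*s*sin(3*s/2)/9 + 64*cos(3*s/2)/27; evaluating from 0 to 2*pi: ∫_{0}^{2*pi} (-2*s**3) cos(3*s/2) ds = (-64/27 + 32*pi**2/3) - (64/27) = -128/27 + 32*pi**2/3.
Hence a_3 = (1/pi)·(-128/27 + 32*pi**2/3) = 32*(-4 + 9*pi**2)/(27*pi).

32*(-4 + 9*pi**2)/(27*pi)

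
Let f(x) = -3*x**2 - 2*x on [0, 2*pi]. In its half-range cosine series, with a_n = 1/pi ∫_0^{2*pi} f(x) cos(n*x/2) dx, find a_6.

a_6 = 1/pi ∫_0^{2*pi} (-3*x**2 - 2*x) cos(3*x) dx.
Integrating by parts twice (tabular method), an antiderivative of (-3*x**2 - 2*x) cos(3*x) is -x**2*sin(3*x) - 2*x*sin(3*x)/3 - 2*x*cos(3*x)/3 + 2*sin(3*x)/9 - 2*cos(3*x)/9; evaluating from 0 to 2*pi: ∫_{0}^{2*pi} (-3*x**2 - 2*x) cos(3*x) dx = (-4*pi/3 - 2/9) - (-2/9) = -4*pi/3.
Hence a_6 = (1/pi)·(-4*pi/3) = -4/3.

-4/3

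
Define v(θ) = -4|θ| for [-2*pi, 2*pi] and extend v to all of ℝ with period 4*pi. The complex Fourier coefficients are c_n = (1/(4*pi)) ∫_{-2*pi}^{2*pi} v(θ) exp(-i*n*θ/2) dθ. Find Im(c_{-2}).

Since v is real-valued, Im(c_{-2}) = -(1/(4*pi)) ∫_{-2*pi}^{2*pi} v(θ) sin(-θ) dθ = b_{2}/2.
(v is even, so the integrand is odd over a symmetric interval and the integral vanishes.)

0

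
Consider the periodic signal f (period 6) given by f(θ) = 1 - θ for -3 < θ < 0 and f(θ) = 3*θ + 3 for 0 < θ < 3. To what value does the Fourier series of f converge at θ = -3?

At θ = -3 the one-sided limits are f(-3^-) = 12 and f(-3^+) = 4.
By Dirichlet's theorem the series converges to their average, [(12) + (4)]/2 = 8.

8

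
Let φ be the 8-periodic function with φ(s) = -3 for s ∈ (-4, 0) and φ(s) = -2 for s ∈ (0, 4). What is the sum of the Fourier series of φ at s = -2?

-3

φ is continuous at s = -2 with value -3, so the series converges to -3 there.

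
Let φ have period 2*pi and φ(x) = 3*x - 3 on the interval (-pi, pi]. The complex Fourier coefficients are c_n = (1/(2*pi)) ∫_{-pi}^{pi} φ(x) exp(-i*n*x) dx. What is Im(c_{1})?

-3

Since φ is real-valued, Im(c_{1}) = -(1/(2*pi)) ∫_{-pi}^{pi} φ(x) sin(x) dx = -b_{1}/2.
Integrating by parts (boundary term plus one more integral), an antiderivative of (3*x - 3) sin(x) is -3*x*cos(x) + 3*sin(x) + 3*cos(x); evaluating from -pi to pi: ∫_{-pi}^{pi} (3*x - 3) sin(x) dx = (-3 + 3*pi) - (-3*pi - 3) = 6*pi.
Hence Im(c_{1}) = (-1/(2*pi))·(6*pi) = -3.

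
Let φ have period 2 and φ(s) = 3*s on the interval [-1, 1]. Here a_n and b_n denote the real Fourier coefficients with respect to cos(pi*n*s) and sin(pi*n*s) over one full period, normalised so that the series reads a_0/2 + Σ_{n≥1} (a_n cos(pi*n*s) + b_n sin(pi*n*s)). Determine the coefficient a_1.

0

a_1 = ∫_{-1}^{1} φ(s) cos(pi*s) ds.
φ is odd and cos(pi*s) is even, so the integrand is odd over a symmetric interval and the integral vanishes.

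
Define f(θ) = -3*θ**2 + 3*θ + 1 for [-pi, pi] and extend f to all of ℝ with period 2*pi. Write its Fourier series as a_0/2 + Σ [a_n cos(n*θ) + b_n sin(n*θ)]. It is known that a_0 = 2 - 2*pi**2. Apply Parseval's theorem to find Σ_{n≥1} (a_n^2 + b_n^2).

pi**2*(6 + 8*pi**2/5)

Parseval: a_0^2/2 + Σ_{n≥1} (a_n^2+b_n^2) = 1/pi ∫_{-pi}^{pi} f(θ)^2 dθ = 2 + 2*pi**2 + 18*pi**4/5.
Subtract a_0^2/2 = 2*(1 - pi**2)**2: Σ (a_n^2+b_n^2) = pi**2*(6 + 8*pi**2/5).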